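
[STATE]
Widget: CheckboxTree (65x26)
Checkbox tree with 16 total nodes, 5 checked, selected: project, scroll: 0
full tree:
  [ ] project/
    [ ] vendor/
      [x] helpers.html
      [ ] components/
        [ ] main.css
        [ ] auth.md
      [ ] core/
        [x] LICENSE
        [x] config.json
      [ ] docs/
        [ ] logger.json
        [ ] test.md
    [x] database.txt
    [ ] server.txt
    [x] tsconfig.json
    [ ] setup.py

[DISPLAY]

>[-] project/                                                    
   [-] vendor/                                                   
     [x] helpers.html                                            
     [ ] components/                                             
       [ ] main.css                                              
       [ ] auth.md                                               
     [x] core/                                                   
       [x] LICENSE                                               
       [x] config.json                                           
     [ ] docs/                                                   
       [ ] logger.json                                           
       [ ] test.md                                               
   [x] database.txt                                              
   [ ] server.txt                                                
   [x] tsconfig.json                                             
   [ ] setup.py                                                  
                                                                 
                                                                 
                                                                 
                                                                 
                                                                 
                                                                 
                                                                 
                                                                 
                                                                 
                                                                 


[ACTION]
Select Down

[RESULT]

 [-] project/                                                    
>  [-] vendor/                                                   
     [x] helpers.html                                            
     [ ] components/                                             
       [ ] main.css                                              
       [ ] auth.md                                               
     [x] core/                                                   
       [x] LICENSE                                               
       [x] config.json                                           
     [ ] docs/                                                   
       [ ] logger.json                                           
       [ ] test.md                                               
   [x] database.txt                                              
   [ ] server.txt                                                
   [x] tsconfig.json                                             
   [ ] setup.py                                                  
                                                                 
                                                                 
                                                                 
                                                                 
                                                                 
                                                                 
                                                                 
                                                                 
                                                                 
                                                                 


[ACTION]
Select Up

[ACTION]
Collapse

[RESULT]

>[-] project/                                                    
                                                                 
                                                                 
                                                                 
                                                                 
                                                                 
                                                                 
                                                                 
                                                                 
                                                                 
                                                                 
                                                                 
                                                                 
                                                                 
                                                                 
                                                                 
                                                                 
                                                                 
                                                                 
                                                                 
                                                                 
                                                                 
                                                                 
                                                                 
                                                                 
                                                                 


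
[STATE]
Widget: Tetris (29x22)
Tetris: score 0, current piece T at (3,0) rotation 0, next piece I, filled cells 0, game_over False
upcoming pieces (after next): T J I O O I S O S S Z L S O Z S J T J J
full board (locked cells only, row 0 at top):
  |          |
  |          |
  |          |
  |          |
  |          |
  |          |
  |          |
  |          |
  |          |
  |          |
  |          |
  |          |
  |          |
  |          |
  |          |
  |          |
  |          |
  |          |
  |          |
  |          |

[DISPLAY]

    ▒     │Next:             
   ▒▒▒    │████              
          │                  
          │                  
          │                  
          │                  
          │Score:            
          │0                 
          │                  
          │                  
          │                  
          │                  
          │                  
          │                  
          │                  
          │                  
          │                  
          │                  
          │                  
          │                  
          │                  
          │                  


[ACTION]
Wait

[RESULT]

          │Next:             
    ▒     │████              
   ▒▒▒    │                  
          │                  
          │                  
          │                  
          │Score:            
          │0                 
          │                  
          │                  
          │                  
          │                  
          │                  
          │                  
          │                  
          │                  
          │                  
          │                  
          │                  
          │                  
          │                  
          │                  


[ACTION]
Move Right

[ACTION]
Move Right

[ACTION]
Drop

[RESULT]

          │Next:             
          │████              
      ▒   │                  
     ▒▒▒  │                  
          │                  
          │                  
          │Score:            
          │0                 
          │                  
          │                  
          │                  
          │                  
          │                  
          │                  
          │                  
          │                  
          │                  
          │                  
          │                  
          │                  
          │                  
          │                  


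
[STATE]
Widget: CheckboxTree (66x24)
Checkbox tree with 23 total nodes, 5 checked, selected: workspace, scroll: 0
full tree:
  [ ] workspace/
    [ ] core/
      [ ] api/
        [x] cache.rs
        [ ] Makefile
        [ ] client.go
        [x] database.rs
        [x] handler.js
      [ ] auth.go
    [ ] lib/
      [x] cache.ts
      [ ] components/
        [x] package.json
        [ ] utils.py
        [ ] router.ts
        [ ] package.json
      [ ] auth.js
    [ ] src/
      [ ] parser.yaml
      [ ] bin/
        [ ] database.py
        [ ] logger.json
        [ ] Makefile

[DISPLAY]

>[-] workspace/                                                   
   [-] core/                                                      
     [-] api/                                                     
       [x] cache.rs                                               
       [ ] Makefile                                               
       [ ] client.go                                              
       [x] database.rs                                            
       [x] handler.js                                             
     [ ] auth.go                                                  
   [-] lib/                                                       
     [x] cache.ts                                                 
     [-] components/                                              
       [x] package.json                                           
       [ ] utils.py                                               
       [ ] router.ts                                              
       [ ] package.json                                           
     [ ] auth.js                                                  
   [ ] src/                                                       
     [ ] parser.yaml                                              
     [ ] bin/                                                     
       [ ] database.py                                            
       [ ] logger.json                                            
       [ ] Makefile                                               
                                                                  


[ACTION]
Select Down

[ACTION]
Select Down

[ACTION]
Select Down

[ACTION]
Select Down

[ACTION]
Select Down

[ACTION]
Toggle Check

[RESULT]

 [-] workspace/                                                   
   [-] core/                                                      
     [-] api/                                                     
       [x] cache.rs                                               
       [ ] Makefile                                               
>      [x] client.go                                              
       [x] database.rs                                            
       [x] handler.js                                             
     [ ] auth.go                                                  
   [-] lib/                                                       
     [x] cache.ts                                                 
     [-] components/                                              
       [x] package.json                                           
       [ ] utils.py                                               
       [ ] router.ts                                              
       [ ] package.json                                           
     [ ] auth.js                                                  
   [ ] src/                                                       
     [ ] parser.yaml                                              
     [ ] bin/                                                     
       [ ] database.py                                            
       [ ] logger.json                                            
       [ ] Makefile                                               
                                                                  


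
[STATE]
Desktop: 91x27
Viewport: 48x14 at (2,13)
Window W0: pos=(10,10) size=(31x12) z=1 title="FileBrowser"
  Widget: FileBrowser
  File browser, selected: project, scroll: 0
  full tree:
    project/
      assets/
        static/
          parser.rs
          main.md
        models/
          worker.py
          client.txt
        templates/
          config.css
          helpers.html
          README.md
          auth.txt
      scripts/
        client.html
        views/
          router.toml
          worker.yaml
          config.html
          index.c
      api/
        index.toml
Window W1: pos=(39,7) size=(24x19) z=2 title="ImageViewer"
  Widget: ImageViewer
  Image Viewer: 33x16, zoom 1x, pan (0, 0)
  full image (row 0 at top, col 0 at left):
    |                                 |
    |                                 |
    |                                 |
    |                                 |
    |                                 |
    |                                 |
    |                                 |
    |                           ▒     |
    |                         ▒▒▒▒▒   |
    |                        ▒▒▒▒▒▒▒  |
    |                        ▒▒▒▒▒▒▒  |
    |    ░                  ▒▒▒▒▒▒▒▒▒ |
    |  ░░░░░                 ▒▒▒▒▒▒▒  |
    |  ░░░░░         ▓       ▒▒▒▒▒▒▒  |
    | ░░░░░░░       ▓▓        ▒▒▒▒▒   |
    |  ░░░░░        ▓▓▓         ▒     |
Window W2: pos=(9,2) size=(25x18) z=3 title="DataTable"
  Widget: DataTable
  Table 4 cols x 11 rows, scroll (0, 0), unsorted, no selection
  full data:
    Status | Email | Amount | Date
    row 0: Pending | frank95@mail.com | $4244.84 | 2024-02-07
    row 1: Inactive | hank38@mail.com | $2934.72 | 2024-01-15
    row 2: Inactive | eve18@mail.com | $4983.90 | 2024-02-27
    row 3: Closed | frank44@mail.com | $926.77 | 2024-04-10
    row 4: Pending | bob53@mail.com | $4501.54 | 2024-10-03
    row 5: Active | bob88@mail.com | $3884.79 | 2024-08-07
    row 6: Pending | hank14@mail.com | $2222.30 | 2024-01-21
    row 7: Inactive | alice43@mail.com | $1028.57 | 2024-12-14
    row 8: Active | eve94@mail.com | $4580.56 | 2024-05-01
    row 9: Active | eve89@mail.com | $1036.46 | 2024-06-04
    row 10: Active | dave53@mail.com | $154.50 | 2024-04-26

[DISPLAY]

       ┃Pending │hank14@mail.co┃     ┃          
       ┃Inactive│alice43@mail.c┃     ┃          
       ┃Active  │eve94@mail.com┃     ┃          
       ┃Active  │eve89@mail.com┃     ┃          
       ┃Active  │dave53@mail.co┃     ┃          
       ┃                       ┃     ┃          
       ┗━━━━━━━━━━━━━━━━━━━━━━━┛     ┃          
        ┃                            ┃          
        ┗━━━━━━━━━━━━━━━━━━━━━━━━━━━━┃    ░     
                                     ┃  ░░░░░   
                                     ┃  ░░░░░   
                                     ┃ ░░░░░░░  
                                     ┗━━━━━━━━━━
                                                


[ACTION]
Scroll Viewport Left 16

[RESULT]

         ┃Pending │hank14@mail.co┃     ┃        
         ┃Inactive│alice43@mail.c┃     ┃        
         ┃Active  │eve94@mail.com┃     ┃        
         ┃Active  │eve89@mail.com┃     ┃        
         ┃Active  │dave53@mail.co┃     ┃        
         ┃                       ┃     ┃        
         ┗━━━━━━━━━━━━━━━━━━━━━━━┛     ┃        
          ┃                            ┃        
          ┗━━━━━━━━━━━━━━━━━━━━━━━━━━━━┃    ░   
                                       ┃  ░░░░░ 
                                       ┃  ░░░░░ 
                                       ┃ ░░░░░░░
                                       ┗━━━━━━━━
                                                


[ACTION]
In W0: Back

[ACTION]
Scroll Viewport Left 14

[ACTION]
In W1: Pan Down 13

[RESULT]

         ┃Pending │hank14@mail.co┃     ┃        
         ┃Inactive│alice43@mail.c┃     ┃        
         ┃Active  │eve94@mail.com┃     ┃        
         ┃Active  │eve89@mail.com┃     ┃        
         ┃Active  │dave53@mail.co┃     ┃        
         ┃                       ┃     ┃        
         ┗━━━━━━━━━━━━━━━━━━━━━━━┛     ┃        
          ┃                            ┃        
          ┗━━━━━━━━━━━━━━━━━━━━━━━━━━━━┃        
                                       ┃        
                                       ┃        
                                       ┃        
                                       ┗━━━━━━━━
                                                


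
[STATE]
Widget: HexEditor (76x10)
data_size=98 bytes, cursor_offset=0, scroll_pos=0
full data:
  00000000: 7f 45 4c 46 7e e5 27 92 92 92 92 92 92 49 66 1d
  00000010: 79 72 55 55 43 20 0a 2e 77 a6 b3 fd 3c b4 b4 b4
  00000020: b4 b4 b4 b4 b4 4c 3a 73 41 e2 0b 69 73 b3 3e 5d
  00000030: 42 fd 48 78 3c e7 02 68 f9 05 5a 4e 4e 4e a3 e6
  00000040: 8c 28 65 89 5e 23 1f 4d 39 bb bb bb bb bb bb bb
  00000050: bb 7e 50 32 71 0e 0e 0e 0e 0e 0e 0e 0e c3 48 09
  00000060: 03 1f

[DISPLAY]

00000000  7F 45 4c 46 7e e5 27 92  92 92 92 92 92 49 66 1d  |.ELF~.'......If
00000010  79 72 55 55 43 20 0a 2e  77 a6 b3 fd 3c b4 b4 b4  |yrUUC ..w...<..
00000020  b4 b4 b4 b4 b4 4c 3a 73  41 e2 0b 69 73 b3 3e 5d  |.....L:sA..is.>
00000030  42 fd 48 78 3c e7 02 68  f9 05 5a 4e 4e 4e a3 e6  |B.Hx<..h..ZNNN.
00000040  8c 28 65 89 5e 23 1f 4d  39 bb bb bb bb bb bb bb  |.(e.^#.M9......
00000050  bb 7e 50 32 71 0e 0e 0e  0e 0e 0e 0e 0e c3 48 09  |.~P2q.........H
00000060  03 1f                                             |..             
                                                                            
                                                                            
                                                                            


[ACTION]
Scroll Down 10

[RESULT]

00000060  03 1f                                             |..             
                                                                            
                                                                            
                                                                            
                                                                            
                                                                            
                                                                            
                                                                            
                                                                            
                                                                            


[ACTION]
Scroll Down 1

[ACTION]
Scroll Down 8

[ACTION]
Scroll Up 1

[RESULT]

00000050  bb 7e 50 32 71 0e 0e 0e  0e 0e 0e 0e 0e c3 48 09  |.~P2q.........H
00000060  03 1f                                             |..             
                                                                            
                                                                            
                                                                            
                                                                            
                                                                            
                                                                            
                                                                            
                                                                            


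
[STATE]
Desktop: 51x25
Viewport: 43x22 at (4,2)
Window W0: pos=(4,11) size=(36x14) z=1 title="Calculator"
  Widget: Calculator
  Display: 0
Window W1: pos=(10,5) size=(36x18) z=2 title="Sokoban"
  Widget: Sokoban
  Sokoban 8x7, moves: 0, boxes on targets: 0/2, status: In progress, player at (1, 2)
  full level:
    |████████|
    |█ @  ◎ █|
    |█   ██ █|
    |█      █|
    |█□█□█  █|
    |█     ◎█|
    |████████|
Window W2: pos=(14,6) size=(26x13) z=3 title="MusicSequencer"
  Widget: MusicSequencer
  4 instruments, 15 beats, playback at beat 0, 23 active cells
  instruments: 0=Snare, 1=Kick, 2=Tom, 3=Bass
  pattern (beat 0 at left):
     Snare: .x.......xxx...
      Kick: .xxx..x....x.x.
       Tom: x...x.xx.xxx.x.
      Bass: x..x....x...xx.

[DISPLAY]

                                           
                                           
                                           
      ┏━━━━━━━━━━━━━━━━━━━━━━━━━━━━━━━━━━┓ 
      ┃ So┏━━━━━━━━━━━━━━━━━━━━━━━━┓     ┃ 
      ┠───┃ MusicSequencer         ┃─────┨ 
      ┃███┠────────────────────────┨     ┃ 
      ┃█ @┃      ▼12345678901234   ┃     ┃ 
      ┃█  ┃ Snare·█·······███···   ┃     ┃ 
┏━━━━━┃█  ┃  Kick·███··█····█·█·   ┃     ┃ 
┃ Calc┃█□█┃   Tom█···█·██·███·█·   ┃     ┃ 
┠─────┃█  ┃  Bass█··█····█···██·   ┃     ┃ 
┃     ┃███┃                        ┃     ┃ 
┃┌───┬┃Mov┃                        ┃     ┃ 
┃│ 7 │┃   ┃                        ┃     ┃ 
┃├───┼┃   ┃                        ┃     ┃ 
┃│ 4 │┃   ┗━━━━━━━━━━━━━━━━━━━━━━━━┛     ┃ 
┃├───┼┃                                  ┃ 
┃│ 1 │┃                                  ┃ 
┃├───┼┃                                  ┃ 
┃│ 0 │┗━━━━━━━━━━━━━━━━━━━━━━━━━━━━━━━━━━┛ 
┃└───┴───┴───┴───┘                 ┃       


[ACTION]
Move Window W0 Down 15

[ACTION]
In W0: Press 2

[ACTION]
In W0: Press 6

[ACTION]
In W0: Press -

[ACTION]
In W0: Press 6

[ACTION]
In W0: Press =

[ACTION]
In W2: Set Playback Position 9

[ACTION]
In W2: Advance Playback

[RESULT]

                                           
                                           
                                           
      ┏━━━━━━━━━━━━━━━━━━━━━━━━━━━━━━━━━━┓ 
      ┃ So┏━━━━━━━━━━━━━━━━━━━━━━━━┓     ┃ 
      ┠───┃ MusicSequencer         ┃─────┨ 
      ┃███┠────────────────────────┨     ┃ 
      ┃█ @┃      0123456789▼1234   ┃     ┃ 
      ┃█  ┃ Snare·█·······███···   ┃     ┃ 
┏━━━━━┃█  ┃  Kick·███··█····█·█·   ┃     ┃ 
┃ Calc┃█□█┃   Tom█···█·██·███·█·   ┃     ┃ 
┠─────┃█  ┃  Bass█··█····█···██·   ┃     ┃ 
┃     ┃███┃                        ┃     ┃ 
┃┌───┬┃Mov┃                        ┃     ┃ 
┃│ 7 │┃   ┃                        ┃     ┃ 
┃├───┼┃   ┃                        ┃     ┃ 
┃│ 4 │┃   ┗━━━━━━━━━━━━━━━━━━━━━━━━┛     ┃ 
┃├───┼┃                                  ┃ 
┃│ 1 │┃                                  ┃ 
┃├───┼┃                                  ┃ 
┃│ 0 │┗━━━━━━━━━━━━━━━━━━━━━━━━━━━━━━━━━━┛ 
┃└───┴───┴───┴───┘                 ┃       


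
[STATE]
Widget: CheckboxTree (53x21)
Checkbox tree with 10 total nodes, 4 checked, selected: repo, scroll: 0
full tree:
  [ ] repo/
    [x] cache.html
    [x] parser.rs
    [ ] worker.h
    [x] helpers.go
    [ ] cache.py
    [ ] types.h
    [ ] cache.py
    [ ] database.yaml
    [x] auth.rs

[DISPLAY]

>[-] repo/                                           
   [x] cache.html                                    
   [x] parser.rs                                     
   [ ] worker.h                                      
   [x] helpers.go                                    
   [ ] cache.py                                      
   [ ] types.h                                       
   [ ] cache.py                                      
   [ ] database.yaml                                 
   [x] auth.rs                                       
                                                     
                                                     
                                                     
                                                     
                                                     
                                                     
                                                     
                                                     
                                                     
                                                     
                                                     


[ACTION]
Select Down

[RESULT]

 [-] repo/                                           
>  [x] cache.html                                    
   [x] parser.rs                                     
   [ ] worker.h                                      
   [x] helpers.go                                    
   [ ] cache.py                                      
   [ ] types.h                                       
   [ ] cache.py                                      
   [ ] database.yaml                                 
   [x] auth.rs                                       
                                                     
                                                     
                                                     
                                                     
                                                     
                                                     
                                                     
                                                     
                                                     
                                                     
                                                     


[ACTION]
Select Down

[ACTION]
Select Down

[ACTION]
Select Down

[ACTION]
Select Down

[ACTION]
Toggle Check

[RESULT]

 [-] repo/                                           
   [x] cache.html                                    
   [x] parser.rs                                     
   [ ] worker.h                                      
   [x] helpers.go                                    
>  [x] cache.py                                      
   [ ] types.h                                       
   [ ] cache.py                                      
   [ ] database.yaml                                 
   [x] auth.rs                                       
                                                     
                                                     
                                                     
                                                     
                                                     
                                                     
                                                     
                                                     
                                                     
                                                     
                                                     


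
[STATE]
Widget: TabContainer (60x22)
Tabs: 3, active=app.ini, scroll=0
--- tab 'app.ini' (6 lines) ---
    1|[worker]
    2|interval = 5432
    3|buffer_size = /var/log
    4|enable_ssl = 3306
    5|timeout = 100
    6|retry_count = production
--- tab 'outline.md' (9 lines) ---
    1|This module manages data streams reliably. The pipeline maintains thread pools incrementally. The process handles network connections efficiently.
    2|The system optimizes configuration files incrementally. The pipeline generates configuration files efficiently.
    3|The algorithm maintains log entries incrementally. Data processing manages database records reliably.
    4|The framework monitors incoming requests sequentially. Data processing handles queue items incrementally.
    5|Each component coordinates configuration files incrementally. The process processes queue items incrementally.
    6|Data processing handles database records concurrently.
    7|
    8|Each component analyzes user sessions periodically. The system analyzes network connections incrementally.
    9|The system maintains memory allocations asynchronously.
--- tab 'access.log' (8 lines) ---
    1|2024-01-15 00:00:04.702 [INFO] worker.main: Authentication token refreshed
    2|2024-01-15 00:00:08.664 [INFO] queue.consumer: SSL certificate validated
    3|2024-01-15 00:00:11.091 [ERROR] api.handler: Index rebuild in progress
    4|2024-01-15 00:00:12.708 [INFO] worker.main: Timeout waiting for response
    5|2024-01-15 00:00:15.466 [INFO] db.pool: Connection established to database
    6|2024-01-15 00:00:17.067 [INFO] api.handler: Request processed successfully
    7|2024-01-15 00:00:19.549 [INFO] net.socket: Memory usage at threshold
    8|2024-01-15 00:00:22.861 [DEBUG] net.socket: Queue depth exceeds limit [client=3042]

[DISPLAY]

[app.ini]│ outline.md │ access.log                          
────────────────────────────────────────────────────────────
[worker]                                                    
interval = 5432                                             
buffer_size = /var/log                                      
enable_ssl = 3306                                           
timeout = 100                                               
retry_count = production                                    
                                                            
                                                            
                                                            
                                                            
                                                            
                                                            
                                                            
                                                            
                                                            
                                                            
                                                            
                                                            
                                                            
                                                            


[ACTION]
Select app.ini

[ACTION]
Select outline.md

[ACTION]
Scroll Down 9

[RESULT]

 app.ini │[outline.md]│ access.log                          
────────────────────────────────────────────────────────────
The system maintains memory allocations asynchronously.     
                                                            
                                                            
                                                            
                                                            
                                                            
                                                            
                                                            
                                                            
                                                            
                                                            
                                                            
                                                            
                                                            
                                                            
                                                            
                                                            
                                                            
                                                            
                                                            


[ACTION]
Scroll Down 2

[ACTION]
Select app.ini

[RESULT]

[app.ini]│ outline.md │ access.log                          
────────────────────────────────────────────────────────────
[worker]                                                    
interval = 5432                                             
buffer_size = /var/log                                      
enable_ssl = 3306                                           
timeout = 100                                               
retry_count = production                                    
                                                            
                                                            
                                                            
                                                            
                                                            
                                                            
                                                            
                                                            
                                                            
                                                            
                                                            
                                                            
                                                            
                                                            


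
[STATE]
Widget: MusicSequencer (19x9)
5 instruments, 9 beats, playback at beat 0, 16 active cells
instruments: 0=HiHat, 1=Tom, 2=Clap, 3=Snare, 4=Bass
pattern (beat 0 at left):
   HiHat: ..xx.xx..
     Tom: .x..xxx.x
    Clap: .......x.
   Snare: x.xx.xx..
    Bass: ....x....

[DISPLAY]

      ▼12345678    
 HiHat··██·██··    
   Tom·█··███·█    
  Clap·······█·    
 Snare█·██·██··    
  Bass····█····    
                   
                   
                   


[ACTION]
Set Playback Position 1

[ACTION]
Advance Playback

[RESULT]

      01▼345678    
 HiHat··██·██··    
   Tom·█··███·█    
  Clap·······█·    
 Snare█·██·██··    
  Bass····█····    
                   
                   
                   


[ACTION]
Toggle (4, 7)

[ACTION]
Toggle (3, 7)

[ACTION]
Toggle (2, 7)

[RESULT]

      01▼345678    
 HiHat··██·██··    
   Tom·█··███·█    
  Clap·········    
 Snare█·██·███·    
  Bass····█··█·    
                   
                   
                   


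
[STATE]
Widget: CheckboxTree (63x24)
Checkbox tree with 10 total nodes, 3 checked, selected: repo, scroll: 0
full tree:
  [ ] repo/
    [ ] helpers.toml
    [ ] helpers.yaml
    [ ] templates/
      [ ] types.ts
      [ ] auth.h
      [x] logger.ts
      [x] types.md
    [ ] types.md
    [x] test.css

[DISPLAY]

>[-] repo/                                                     
   [ ] helpers.toml                                            
   [ ] helpers.yaml                                            
   [-] templates/                                              
     [ ] types.ts                                              
     [ ] auth.h                                                
     [x] logger.ts                                             
     [x] types.md                                              
   [ ] types.md                                                
   [x] test.css                                                
                                                               
                                                               
                                                               
                                                               
                                                               
                                                               
                                                               
                                                               
                                                               
                                                               
                                                               
                                                               
                                                               
                                                               


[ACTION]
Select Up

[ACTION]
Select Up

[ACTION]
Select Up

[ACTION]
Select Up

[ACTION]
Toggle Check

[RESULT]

>[x] repo/                                                     
   [x] helpers.toml                                            
   [x] helpers.yaml                                            
   [x] templates/                                              
     [x] types.ts                                              
     [x] auth.h                                                
     [x] logger.ts                                             
     [x] types.md                                              
   [x] types.md                                                
   [x] test.css                                                
                                                               
                                                               
                                                               
                                                               
                                                               
                                                               
                                                               
                                                               
                                                               
                                                               
                                                               
                                                               
                                                               
                                                               


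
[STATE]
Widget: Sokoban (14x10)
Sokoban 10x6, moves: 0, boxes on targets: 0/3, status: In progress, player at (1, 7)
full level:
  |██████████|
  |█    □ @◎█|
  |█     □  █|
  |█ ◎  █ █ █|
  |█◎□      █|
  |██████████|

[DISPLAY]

██████████    
█    □ @◎█    
█     □  █    
█ ◎  █ █ █    
█◎□      █    
██████████    
Moves: 0  0/3 
              
              
              


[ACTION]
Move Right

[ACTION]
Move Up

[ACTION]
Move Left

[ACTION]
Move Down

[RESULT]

██████████    
█    □  ◎█    
█     □@ █    
█ ◎  █ █ █    
█◎□      █    
██████████    
Moves: 3  0/3 
              
              
              


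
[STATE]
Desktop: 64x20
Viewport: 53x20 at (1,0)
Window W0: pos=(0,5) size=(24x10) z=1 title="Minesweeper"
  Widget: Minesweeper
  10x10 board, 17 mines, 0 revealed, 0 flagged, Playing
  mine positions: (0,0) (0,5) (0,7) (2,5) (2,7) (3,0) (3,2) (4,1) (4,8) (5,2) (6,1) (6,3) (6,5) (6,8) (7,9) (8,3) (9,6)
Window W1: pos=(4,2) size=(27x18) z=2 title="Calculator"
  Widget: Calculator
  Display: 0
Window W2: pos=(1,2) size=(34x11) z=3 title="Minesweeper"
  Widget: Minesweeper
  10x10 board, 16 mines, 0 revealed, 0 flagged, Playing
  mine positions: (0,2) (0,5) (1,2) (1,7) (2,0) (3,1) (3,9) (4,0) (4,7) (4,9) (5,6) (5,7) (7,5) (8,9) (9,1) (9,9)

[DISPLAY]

                                                     
                                                     
┏━━━━━━━━━━━━━━━━━━━━━━━━━━━━━━━━┓                   
┃ Minesweeper                    ┃                   
┠────────────────────────────────┨                   
┃■■■■■■■■■■                      ┃                   
┃■■■■■■■■■■                      ┃                   
┃■■■■■■■■■■                      ┃                   
┃■■■■■■■■■■                      ┃                   
┃■■■■■■■■■■                      ┃                   
┃■■■■■■■■■■                      ┃                   
┃■■■■■■■■■■                      ┃                   
┗━━━━━━━━━━━━━━━━━━━━━━━━━━━━━━━━┛                   
■■■┃│ 0 │ . │ = │ + │        ┃                       
━━━┃├───┼───┼───┼───┤        ┃                       
   ┃│ C │ MC│ MR│ M+│        ┃                       
   ┃└───┴───┴───┴───┘        ┃                       
   ┃                         ┃                       
   ┃                         ┃                       
   ┗━━━━━━━━━━━━━━━━━━━━━━━━━┛                       


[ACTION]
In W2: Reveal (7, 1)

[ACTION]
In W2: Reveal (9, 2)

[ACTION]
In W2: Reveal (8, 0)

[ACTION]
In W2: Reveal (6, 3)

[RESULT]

                                                     
                                                     
┏━━━━━━━━━━━━━━━━━━━━━━━━━━━━━━━━┓                   
┃ Minesweeper                    ┃                   
┠────────────────────────────────┨                   
┃■■■■■■■■■■                      ┃                   
┃■■■2112■■■                      ┃                   
┃■■21  1■■■                      ┃                   
┃■■1   1■■■                      ┃                   
┃■21  13■■■                      ┃                   
┃11   1■■■■                      ┃                   
┃    12321■                      ┃                   
┗━━━━━━━━━━━━━━━━━━━━━━━━━━━━━━━━┛                   
■■■┃│ 0 │ . │ = │ + │        ┃                       
━━━┃├───┼───┼───┼───┤        ┃                       
   ┃│ C │ MC│ MR│ M+│        ┃                       
   ┃└───┴───┴───┴───┘        ┃                       
   ┃                         ┃                       
   ┃                         ┃                       
   ┗━━━━━━━━━━━━━━━━━━━━━━━━━┛                       
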